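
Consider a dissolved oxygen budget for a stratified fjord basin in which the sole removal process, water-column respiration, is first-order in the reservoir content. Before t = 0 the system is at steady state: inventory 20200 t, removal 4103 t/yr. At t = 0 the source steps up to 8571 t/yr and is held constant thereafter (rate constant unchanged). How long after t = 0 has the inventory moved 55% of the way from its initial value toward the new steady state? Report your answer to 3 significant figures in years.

τ = M₀/F₀ = 20200/4103 = 4.923 yr.
The remaining gap fraction is e^(−t/τ); 55% covered ⇒ e^(−t/τ) = 0.450.
t = −τ ln(0.450) = 4.923 × 0.7985 = 3.931 yr.

3.93 yr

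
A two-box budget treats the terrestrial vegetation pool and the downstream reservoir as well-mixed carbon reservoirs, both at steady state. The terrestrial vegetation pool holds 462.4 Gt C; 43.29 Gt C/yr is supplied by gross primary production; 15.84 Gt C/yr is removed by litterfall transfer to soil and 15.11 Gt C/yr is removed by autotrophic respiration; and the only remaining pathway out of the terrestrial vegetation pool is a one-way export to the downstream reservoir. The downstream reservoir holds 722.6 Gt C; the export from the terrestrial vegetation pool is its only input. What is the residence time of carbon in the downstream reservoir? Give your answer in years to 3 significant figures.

58.6 yr

Balance the terrestrial vegetation pool: ΣF_in = 43.290 Gt C/yr.
Export to the downstream reservoir = ΣF_in − (15.84 + 15.11) = 12.340 Gt C/yr.
At steady state the output of the downstream reservoir equals its input, 12.340 Gt C/yr.
τ = M / F = 722.6 / 12.340 = 58.56 yr.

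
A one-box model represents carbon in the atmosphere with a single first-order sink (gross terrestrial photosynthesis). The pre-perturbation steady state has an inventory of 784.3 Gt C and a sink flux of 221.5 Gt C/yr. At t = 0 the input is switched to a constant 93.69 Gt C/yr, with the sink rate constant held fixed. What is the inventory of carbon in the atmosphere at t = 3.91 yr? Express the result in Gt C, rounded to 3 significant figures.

The sink rate constant is k = F₀/M₀ = 221.5/784.3 = 0.2824 yr⁻¹.
Solving dM/dt = F₁ − kM with M(0) = M₀ gives M(t) = F₁/k + (M₀ − F₁/k)·e^(−kt).
F₁/k = 93.69/0.2824 = 331.74 Gt C; kt = 0.2824 × 3.91 = 1.104, e^(−kt) = 0.3315.
M(3.91) = 331.74 + (784.3 − 331.74) × 0.3315 = 331.74 + 150.0 = 481.75 Gt C.

482 Gt C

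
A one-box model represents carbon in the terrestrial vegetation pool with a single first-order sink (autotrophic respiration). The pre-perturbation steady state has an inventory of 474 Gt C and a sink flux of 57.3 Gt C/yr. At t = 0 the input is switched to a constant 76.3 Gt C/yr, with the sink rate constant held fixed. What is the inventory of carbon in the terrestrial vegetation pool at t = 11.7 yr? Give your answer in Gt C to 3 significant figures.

593 Gt C

τ = M₀/F₀ = 474/57.3 = 8.272 yr; rate constant k = 1/τ.
New steady state M_∞ = F₁/k = F₁·τ = 76.3 × 8.272 = 631.17 Gt C.
M(t) = M_∞ + (M₀ − M_∞)·e^(−t/τ); t/τ = 11.7/8.272 = 1.414, so e^(−t/τ) = 0.2431.
M(t) = 631.17 − 157.2 × 0.2431 = 592.97 Gt C.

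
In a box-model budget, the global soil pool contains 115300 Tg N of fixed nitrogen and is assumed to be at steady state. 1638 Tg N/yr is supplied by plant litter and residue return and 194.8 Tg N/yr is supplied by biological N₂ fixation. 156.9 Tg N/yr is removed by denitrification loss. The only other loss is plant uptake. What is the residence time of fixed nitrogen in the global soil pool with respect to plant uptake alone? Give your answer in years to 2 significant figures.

69 yr

At steady state ΣF_in = ΣF_out.
ΣF_in = 1638 + 194.8 = 1832.8 Tg N/yr.
Plant uptake flux = ΣF_in − (156.9) = 1832.8 − 156.9 = 1676 Tg N/yr.
τ = M / F = 115300 / 1676 = 68.80 yr.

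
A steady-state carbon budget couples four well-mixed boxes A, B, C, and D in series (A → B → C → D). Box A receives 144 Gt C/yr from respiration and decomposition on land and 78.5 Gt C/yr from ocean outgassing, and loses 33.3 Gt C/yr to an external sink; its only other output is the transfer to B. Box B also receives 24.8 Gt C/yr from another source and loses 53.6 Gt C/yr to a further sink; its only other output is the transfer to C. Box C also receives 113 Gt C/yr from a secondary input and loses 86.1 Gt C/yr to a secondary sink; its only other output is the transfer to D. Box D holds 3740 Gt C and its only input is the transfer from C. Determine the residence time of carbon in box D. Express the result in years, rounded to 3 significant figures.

Box A: F(A→B) = (144 + 78.5) − 33.3 = 189.20 Gt C/yr.
Box B: F(B→C) = (189.20 + 24.8) − 53.6 = 160.40 Gt C/yr.
Box C: F(C→D) = (160.40 + 113) − 86.1 = 187.30 Gt C/yr.
Box D throughput = its input = 187.30 Gt C/yr; τ = 3740 / 187.30 = 19.97 yr.

20.0 yr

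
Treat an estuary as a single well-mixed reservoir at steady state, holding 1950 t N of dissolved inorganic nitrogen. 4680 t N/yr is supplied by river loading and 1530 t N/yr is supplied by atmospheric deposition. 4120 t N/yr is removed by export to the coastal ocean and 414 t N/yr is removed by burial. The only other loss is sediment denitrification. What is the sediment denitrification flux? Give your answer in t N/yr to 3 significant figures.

1680 t N/yr

At steady state ΣF_in = ΣF_out.
ΣF_in = 4680 + 1530 = 6210.0 t N/yr.
Sediment denitrification flux = ΣF_in − (4120 + 414) = 6210.0 − 4534 = 1676 t N/yr.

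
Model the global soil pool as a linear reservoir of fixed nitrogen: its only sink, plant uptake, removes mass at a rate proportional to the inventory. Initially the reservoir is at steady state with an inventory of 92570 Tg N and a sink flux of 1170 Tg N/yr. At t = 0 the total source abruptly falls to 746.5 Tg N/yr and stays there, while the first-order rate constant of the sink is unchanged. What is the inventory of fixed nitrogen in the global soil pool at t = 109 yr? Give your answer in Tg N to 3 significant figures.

Residence time τ = M₀/F₀ = 79.12 yr. The eventual steady state is M_∞ = M₀·(F₁/F₀) = 92570 × 746.5/1170 = 59063 Tg N.
The anomaly ΔM(t) = M(t) − M_∞ decays as ΔM₀·e^(−t/τ) with ΔM₀ = 92570 − 59063 = 33510 Tg N.
At t = 109 yr, e^(−t/τ) = e^(−1.378) = 0.2522, so ΔM = 8449 Tg N and M = 59063 + 8449 = 67512 Tg N.

67500 Tg N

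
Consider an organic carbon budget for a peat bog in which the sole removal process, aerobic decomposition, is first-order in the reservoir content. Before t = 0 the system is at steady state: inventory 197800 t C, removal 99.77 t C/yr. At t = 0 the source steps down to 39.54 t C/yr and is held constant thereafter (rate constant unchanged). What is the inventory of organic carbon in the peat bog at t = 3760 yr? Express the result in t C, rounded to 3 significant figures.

Residence time τ = M₀/F₀ = 1983 yr. The eventual steady state is M_∞ = M₀·(F₁/F₀) = 197800 × 39.54/99.77 = 78390 t C.
The anomaly ΔM(t) = M(t) − M_∞ decays as ΔM₀·e^(−t/τ) with ΔM₀ = 197800 − 78390 = 119400 t C.
At t = 3760 yr, e^(−t/τ) = e^(−1.897) = 0.1501, so ΔM = 17920 t C and M = 78390 + 17920 = 96312 t C.

96300 t C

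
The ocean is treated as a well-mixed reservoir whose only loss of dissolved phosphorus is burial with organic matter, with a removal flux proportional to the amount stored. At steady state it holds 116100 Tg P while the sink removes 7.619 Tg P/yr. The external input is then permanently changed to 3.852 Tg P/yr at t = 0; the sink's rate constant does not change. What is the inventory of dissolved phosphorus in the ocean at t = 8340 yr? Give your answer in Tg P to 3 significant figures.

The sink rate constant is k = F₀/M₀ = 7.619/116100 = 6.562×10^-5 yr⁻¹.
Solving dM/dt = F₁ − kM with M(0) = M₀ gives M(t) = F₁/k + (M₀ − F₁/k)·e^(−kt).
F₁/k = 3.852/6.562×10^-5 = 58698 Tg P; kt = 6.562×10^-5 × 8340 = 0.5473, e^(−kt) = 0.5785.
M(8340) = 58698 + (116100 − 58698) × 0.5785 = 58698 + 33210 = 91905 Tg P.

91900 Tg P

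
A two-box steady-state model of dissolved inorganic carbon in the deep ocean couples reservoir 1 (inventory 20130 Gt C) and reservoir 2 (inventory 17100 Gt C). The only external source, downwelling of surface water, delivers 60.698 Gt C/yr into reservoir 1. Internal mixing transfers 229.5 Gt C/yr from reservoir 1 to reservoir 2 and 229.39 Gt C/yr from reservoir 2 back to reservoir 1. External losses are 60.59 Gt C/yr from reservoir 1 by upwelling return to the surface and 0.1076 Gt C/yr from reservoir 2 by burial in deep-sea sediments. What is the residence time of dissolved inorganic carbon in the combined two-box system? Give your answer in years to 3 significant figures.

613 yr

Treat the two boxes together as one reservoir: the mixing fluxes between them are internal recycling, so τ = ΣM / Σ(external losses).
M_total = 20130 + 17100 = 37230 Gt C.
ΣF_external_out = 60.59 + 0.1076 = 60.698 Gt C/yr.
τ = M_total / ΣF_ext = 37230 / 60.698 = 613.4 yr.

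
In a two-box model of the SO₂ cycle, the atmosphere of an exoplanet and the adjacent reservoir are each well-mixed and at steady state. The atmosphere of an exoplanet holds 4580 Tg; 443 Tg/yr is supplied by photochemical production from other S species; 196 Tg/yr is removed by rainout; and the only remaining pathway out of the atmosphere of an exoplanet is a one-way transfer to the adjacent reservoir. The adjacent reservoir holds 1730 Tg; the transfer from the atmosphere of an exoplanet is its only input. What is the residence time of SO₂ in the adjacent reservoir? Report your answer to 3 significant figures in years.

Balance the atmosphere of an exoplanet: ΣF_in = 443.00 Tg/yr.
Transfer to the adjacent reservoir = ΣF_in − (196) = 247.00 Tg/yr.
At steady state the output of the adjacent reservoir equals its input, 247.00 Tg/yr.
τ = M / F = 1730 / 247.00 = 7.004 yr.

7.00 yr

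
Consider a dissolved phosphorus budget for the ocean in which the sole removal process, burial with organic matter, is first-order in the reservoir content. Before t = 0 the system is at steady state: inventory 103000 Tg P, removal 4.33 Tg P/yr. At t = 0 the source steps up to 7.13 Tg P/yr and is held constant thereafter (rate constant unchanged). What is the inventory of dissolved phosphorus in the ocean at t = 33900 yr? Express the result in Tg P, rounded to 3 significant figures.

154000 Tg P

Residence time τ = M₀/F₀ = 23790 yr. The eventual steady state is M_∞ = M₀·(F₁/F₀) = 103000 × 7.13/4.33 = 169610 Tg P.
The anomaly ΔM(t) = M(t) − M_∞ decays as ΔM₀·e^(−t/τ) with ΔM₀ = 103000 − 169610 = −66610 Tg P.
At t = 33900 yr, e^(−t/τ) = e^(−1.425) = 0.2405, so ΔM = −16020 Tg P and M = 169610 − 16020 = 153590 Tg P.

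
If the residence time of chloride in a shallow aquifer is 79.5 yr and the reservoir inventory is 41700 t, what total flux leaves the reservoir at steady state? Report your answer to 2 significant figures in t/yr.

F = M / τ = 41700 / 79.5 = 524.5 t/yr.

520 t/yr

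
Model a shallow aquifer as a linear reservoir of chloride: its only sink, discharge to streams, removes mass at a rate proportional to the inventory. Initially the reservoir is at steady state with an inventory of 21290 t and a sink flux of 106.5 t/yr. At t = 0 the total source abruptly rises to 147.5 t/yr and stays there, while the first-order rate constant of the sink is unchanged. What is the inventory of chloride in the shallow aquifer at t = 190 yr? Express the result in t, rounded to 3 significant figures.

Residence time τ = M₀/F₀ = 199.9 yr. The eventual steady state is M_∞ = M₀·(F₁/F₀) = 21290 × 147.5/106.5 = 29486 t.
The anomaly ΔM(t) = M(t) − M_∞ decays as ΔM₀·e^(−t/τ) with ΔM₀ = 21290 − 29486 = −8196 t.
At t = 190 yr, e^(−t/τ) = e^(−0.9504) = 0.3866, so ΔM = −3168 t and M = 29486 − 3168 = 26318 t.

26300 t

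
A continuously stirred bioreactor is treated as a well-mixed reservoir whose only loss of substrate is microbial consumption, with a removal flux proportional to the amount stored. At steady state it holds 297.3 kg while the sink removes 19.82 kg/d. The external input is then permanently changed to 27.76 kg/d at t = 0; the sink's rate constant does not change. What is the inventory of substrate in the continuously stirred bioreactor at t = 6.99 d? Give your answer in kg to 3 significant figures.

342 kg

The sink rate constant is k = F₀/M₀ = 19.82/297.3 = 0.06667 d⁻¹.
Solving dM/dt = F₁ − kM with M(0) = M₀ gives M(t) = F₁/k + (M₀ − F₁/k)·e^(−kt).
F₁/k = 27.76/0.06667 = 416.40 kg; kt = 0.06667 × 6.99 = 0.4660, e^(−kt) = 0.6275.
M(6.99) = 416.40 + (297.3 − 416.40) × 0.6275 = 416.40 − 74.74 = 341.66 kg.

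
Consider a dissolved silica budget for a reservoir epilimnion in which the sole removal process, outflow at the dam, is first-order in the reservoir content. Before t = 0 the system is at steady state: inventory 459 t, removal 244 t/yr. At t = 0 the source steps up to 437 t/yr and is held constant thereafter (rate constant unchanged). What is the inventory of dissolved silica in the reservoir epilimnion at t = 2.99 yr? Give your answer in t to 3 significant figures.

τ = M₀/F₀ = 459/244 = 1.881 yr; rate constant k = 1/τ.
New steady state M_∞ = F₁/k = F₁·τ = 437 × 1.881 = 822.06 t.
M(t) = M_∞ + (M₀ − M_∞)·e^(−t/τ); t/τ = 2.99/1.881 = 1.589, so e^(−t/τ) = 0.2040.
M(t) = 822.06 − 363.1 × 0.2040 = 747.98 t.

748 t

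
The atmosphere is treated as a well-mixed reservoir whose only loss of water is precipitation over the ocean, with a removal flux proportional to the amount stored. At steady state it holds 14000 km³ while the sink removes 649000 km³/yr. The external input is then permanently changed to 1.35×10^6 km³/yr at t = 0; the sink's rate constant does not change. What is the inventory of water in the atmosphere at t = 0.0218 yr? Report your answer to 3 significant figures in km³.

The sink rate constant is k = F₀/M₀ = 649000/14000 = 46.36 yr⁻¹.
Solving dM/dt = F₁ − kM with M(0) = M₀ gives M(t) = F₁/k + (M₀ − F₁/k)·e^(−kt).
F₁/k = 1.35×10^6/46.36 = 29122 km³; kt = 46.36 × 0.0218 = 1.011, e^(−kt) = 0.3640.
M(0.0218) = 29122 + (14000 − 29122) × 0.3640 = 29122 − 5504 = 23617 km³.

23600 km³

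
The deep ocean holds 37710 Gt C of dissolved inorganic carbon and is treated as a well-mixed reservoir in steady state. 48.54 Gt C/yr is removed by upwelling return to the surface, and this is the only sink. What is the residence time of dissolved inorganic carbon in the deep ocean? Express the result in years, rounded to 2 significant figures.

τ = M / F = 37710 / 48.54 = 776.9 yr.

780 yr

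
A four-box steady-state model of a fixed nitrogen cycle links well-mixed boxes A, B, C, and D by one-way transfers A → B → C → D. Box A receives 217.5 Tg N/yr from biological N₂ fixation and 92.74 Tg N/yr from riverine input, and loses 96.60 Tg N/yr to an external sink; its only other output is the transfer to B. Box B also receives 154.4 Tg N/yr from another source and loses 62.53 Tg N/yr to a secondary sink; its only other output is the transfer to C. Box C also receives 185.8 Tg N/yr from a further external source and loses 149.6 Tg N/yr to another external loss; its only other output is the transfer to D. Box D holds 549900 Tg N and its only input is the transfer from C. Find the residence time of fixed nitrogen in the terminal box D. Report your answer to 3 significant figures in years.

1610 yr

Box A: F(A→B) = (217.5 + 92.74) − 96.60 = 213.64 Tg N/yr.
Box B: F(B→C) = (213.64 + 154.4) − 62.53 = 305.51 Tg N/yr.
Box C: F(C→D) = (305.51 + 185.8) − 149.6 = 341.71 Tg N/yr.
Box D throughput = its input = 341.71 Tg N/yr; τ = 549900 / 341.71 = 1609 yr.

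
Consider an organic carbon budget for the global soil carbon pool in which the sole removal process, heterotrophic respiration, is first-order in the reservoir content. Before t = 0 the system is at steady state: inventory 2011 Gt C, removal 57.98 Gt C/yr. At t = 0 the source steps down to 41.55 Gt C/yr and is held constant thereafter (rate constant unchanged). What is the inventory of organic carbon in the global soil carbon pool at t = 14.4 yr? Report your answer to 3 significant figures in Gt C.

τ = M₀/F₀ = 2011/57.98 = 34.68 yr; rate constant k = 1/τ.
New steady state M_∞ = F₁/k = F₁·τ = 41.55 × 34.68 = 1441.1 Gt C.
M(t) = M_∞ + (M₀ − M_∞)·e^(−t/τ); t/τ = 14.4/34.68 = 0.4152, so e^(−t/τ) = 0.6602.
M(t) = 1441.1 + 569.9 × 0.6602 = 1817.4 Gt C.

1820 Gt C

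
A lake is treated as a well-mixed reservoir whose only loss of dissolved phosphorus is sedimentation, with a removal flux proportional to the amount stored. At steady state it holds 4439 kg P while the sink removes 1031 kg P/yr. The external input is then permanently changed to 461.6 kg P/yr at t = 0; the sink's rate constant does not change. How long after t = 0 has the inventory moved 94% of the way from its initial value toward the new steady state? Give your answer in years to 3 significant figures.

12.1 yr

τ = M₀/F₀ = 4439/1031 = 4.306 yr.
The remaining gap fraction is e^(−t/τ); 94% covered ⇒ e^(−t/τ) = 0.0600.
t = −τ ln(0.0600) = 4.306 × 2.813 = 12.11 yr.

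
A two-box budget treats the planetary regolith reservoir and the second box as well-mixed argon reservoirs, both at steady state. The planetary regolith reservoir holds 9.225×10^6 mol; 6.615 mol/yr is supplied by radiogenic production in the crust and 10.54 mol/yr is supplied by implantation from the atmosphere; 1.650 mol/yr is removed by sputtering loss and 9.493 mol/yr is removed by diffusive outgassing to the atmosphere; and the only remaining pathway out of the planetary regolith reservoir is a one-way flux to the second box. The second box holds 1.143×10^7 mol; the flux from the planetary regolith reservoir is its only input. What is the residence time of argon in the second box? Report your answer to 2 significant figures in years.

Balance the planetary regolith reservoir: ΣF_in = 6.615 + 10.54 = 17.155 mol/yr.
Flux to the second box = ΣF_in − (1.650 + 9.493) = 6.0120 mol/yr.
At steady state the output of the second box equals its input, 6.0120 mol/yr.
τ = M / F = 1.143×10^7 / 6.0120 = 1.901×10^6 yr.

1.9×10^6 yr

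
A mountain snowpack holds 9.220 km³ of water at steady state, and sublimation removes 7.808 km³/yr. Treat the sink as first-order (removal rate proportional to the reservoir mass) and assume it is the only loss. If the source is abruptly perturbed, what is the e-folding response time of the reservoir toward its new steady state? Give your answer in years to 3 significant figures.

For a linear reservoir the response time equals the residence time τ = M/F.
τ = 9.220 / 7.808 = 1.181 yr.

1.18 yr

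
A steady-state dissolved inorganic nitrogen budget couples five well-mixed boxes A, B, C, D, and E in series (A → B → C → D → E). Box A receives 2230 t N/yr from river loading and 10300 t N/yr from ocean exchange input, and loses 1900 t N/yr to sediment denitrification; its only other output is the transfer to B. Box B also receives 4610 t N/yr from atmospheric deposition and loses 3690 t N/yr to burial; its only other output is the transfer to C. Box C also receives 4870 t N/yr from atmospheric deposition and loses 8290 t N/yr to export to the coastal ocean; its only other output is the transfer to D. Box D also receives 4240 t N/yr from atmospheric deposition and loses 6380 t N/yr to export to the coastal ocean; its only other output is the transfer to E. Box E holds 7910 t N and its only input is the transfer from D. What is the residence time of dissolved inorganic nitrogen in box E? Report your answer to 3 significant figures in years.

1.32 yr

Box A: F(A→B) = (2230 + 10300) − 1900 = 10630 t N/yr.
Box B: F(B→C) = (10630 + 4610) − 3690 = 11550 t N/yr.
Box C: F(C→D) = (11550 + 4870) − 8290 = 8130.0 t N/yr.
Box D: F(D→E) = (8130.0 + 4240) − 6380 = 5990.0 t N/yr.
Box E throughput = its input = 5990.0 t N/yr; τ = 7910 / 5990.0 = 1.321 yr.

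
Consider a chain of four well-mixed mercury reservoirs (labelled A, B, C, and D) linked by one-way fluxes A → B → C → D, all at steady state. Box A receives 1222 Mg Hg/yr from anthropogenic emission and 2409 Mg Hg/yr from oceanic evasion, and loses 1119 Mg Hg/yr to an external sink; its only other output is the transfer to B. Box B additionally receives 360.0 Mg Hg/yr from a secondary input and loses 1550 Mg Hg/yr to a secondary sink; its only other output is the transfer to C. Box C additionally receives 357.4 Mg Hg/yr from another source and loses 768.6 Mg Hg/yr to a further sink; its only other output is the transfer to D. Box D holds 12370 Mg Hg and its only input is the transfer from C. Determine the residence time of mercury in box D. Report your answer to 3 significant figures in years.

13.6 yr

Box A: F(A→B) = (1222 + 2409) − 1119 = 2512.0 Mg Hg/yr.
Box B: F(B→C) = (2512.0 + 360.0) − 1550 = 1322.0 Mg Hg/yr.
Box C: F(C→D) = (1322.0 + 357.4) − 768.6 = 910.80 Mg Hg/yr.
Box D throughput = its input = 910.80 Mg Hg/yr; τ = 12370 / 910.80 = 13.58 yr.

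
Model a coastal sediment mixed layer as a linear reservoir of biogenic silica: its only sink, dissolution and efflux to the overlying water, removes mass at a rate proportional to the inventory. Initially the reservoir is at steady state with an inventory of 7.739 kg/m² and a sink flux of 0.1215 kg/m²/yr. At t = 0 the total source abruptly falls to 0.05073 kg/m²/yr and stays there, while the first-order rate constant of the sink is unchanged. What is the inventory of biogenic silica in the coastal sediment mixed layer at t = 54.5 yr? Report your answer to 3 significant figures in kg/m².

Residence time τ = M₀/F₀ = 63.70 yr. The eventual steady state is M_∞ = M₀·(F₁/F₀) = 7.739 × 0.05073/0.1215 = 3.2313 kg/m².
The anomaly ΔM(t) = M(t) − M_∞ decays as ΔM₀·e^(−t/τ) with ΔM₀ = 7.739 − 3.2313 = 4.508 kg/m².
At t = 54.5 yr, e^(−t/τ) = e^(−0.8556) = 0.4250, so ΔM = 1.916 kg/m² and M = 3.2313 + 1.916 = 5.1471 kg/m².

5.15 kg/m²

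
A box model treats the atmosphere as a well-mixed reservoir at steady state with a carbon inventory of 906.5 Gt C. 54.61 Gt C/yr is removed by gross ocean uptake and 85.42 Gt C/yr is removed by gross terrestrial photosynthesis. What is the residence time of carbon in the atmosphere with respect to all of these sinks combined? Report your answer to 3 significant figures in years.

Total removal flux = 54.61 + 85.42 = 140.03 Gt C/yr.
τ = M / ΣF_out = 906.5 / 140.03 = 6.474 yr.

6.47 yr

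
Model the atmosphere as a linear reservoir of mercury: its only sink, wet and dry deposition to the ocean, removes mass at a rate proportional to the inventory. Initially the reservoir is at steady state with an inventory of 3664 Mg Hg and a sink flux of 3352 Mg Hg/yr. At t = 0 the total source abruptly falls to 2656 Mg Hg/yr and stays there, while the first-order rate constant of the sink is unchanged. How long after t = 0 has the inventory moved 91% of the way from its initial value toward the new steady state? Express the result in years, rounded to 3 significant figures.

τ = M₀/F₀ = 3664/3352 = 1.093 yr.
The remaining gap fraction is e^(−t/τ); 91% covered ⇒ e^(−t/τ) = 0.0900.
t = −τ ln(0.0900) = 1.093 × 2.408 = 2.632 yr.

2.63 yr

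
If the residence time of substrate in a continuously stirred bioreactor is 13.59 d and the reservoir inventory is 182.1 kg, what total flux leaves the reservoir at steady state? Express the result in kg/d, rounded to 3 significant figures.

13.4 kg/d

F = M / τ = 182.1 / 13.59 = 13.40 kg/d.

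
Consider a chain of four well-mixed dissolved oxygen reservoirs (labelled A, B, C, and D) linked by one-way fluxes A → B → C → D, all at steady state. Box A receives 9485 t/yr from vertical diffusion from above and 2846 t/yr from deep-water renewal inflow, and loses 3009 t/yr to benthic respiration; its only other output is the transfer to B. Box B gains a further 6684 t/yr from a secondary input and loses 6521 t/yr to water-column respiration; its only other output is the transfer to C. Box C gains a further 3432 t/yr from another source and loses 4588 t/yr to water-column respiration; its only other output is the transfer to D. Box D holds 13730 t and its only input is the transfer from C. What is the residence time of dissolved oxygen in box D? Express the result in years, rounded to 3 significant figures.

Box A: F(A→B) = (9485 + 2846) − 3009 = 9322.0 t/yr.
Box B: F(B→C) = (9322.0 + 6684) − 6521 = 9485.0 t/yr.
Box C: F(C→D) = (9485.0 + 3432) − 4588 = 8329.0 t/yr.
Box D throughput = its input = 8329.0 t/yr; τ = 13730 / 8329.0 = 1.648 yr.

1.65 yr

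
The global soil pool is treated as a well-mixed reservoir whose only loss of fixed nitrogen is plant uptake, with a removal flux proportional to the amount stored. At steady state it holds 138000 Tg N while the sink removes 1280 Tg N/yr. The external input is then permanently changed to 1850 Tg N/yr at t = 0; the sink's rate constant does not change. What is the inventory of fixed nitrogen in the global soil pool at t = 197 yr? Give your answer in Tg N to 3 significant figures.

190000 Tg N

Residence time τ = M₀/F₀ = 107.8 yr. The eventual steady state is M_∞ = M₀·(F₁/F₀) = 138000 × 1850/1280 = 199450 Tg N.
The anomaly ΔM(t) = M(t) − M_∞ decays as ΔM₀·e^(−t/τ) with ΔM₀ = 138000 − 199450 = −61450 Tg N.
At t = 197 yr, e^(−t/τ) = e^(−1.827) = 0.1609, so ΔM = −9885 Tg N and M = 199450 − 9885 = 189570 Tg N.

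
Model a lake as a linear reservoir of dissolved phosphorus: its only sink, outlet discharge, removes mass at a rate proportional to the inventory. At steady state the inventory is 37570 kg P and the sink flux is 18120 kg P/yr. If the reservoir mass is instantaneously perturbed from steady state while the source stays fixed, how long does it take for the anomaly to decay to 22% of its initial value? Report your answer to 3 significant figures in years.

For a linear reservoir the anomaly decays as exp(−t/τ) with τ = M/F = 37570/18120 = 2.073 yr.
exp(−t/τ) = 0.22 ⇒ t = −τ ln(0.22) = 2.073 × 1.514 = 3.139 yr.

3.14 yr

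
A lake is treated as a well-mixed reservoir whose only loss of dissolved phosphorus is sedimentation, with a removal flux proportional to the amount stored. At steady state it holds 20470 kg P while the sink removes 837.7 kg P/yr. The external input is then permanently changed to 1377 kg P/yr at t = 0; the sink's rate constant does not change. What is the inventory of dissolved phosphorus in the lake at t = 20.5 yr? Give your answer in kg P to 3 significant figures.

28000 kg P

τ = M₀/F₀ = 20470/837.7 = 24.44 yr; rate constant k = 1/τ.
New steady state M_∞ = F₁/k = F₁·τ = 1377 × 24.44 = 33648 kg P.
M(t) = M_∞ + (M₀ − M_∞)·e^(−t/τ); t/τ = 20.5/24.44 = 0.8389, so e^(−t/τ) = 0.4322.
M(t) = 33648 − 13180 × 0.4322 = 27953 kg P.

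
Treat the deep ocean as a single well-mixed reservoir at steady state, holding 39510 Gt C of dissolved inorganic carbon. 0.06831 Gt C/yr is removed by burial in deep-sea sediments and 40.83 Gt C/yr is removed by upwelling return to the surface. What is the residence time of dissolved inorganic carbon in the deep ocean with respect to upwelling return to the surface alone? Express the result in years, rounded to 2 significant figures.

970 yr

Residence time with respect to a single sink: τ = M / F_sink.
τ = 39510 / 40.83 = 967.7 yr.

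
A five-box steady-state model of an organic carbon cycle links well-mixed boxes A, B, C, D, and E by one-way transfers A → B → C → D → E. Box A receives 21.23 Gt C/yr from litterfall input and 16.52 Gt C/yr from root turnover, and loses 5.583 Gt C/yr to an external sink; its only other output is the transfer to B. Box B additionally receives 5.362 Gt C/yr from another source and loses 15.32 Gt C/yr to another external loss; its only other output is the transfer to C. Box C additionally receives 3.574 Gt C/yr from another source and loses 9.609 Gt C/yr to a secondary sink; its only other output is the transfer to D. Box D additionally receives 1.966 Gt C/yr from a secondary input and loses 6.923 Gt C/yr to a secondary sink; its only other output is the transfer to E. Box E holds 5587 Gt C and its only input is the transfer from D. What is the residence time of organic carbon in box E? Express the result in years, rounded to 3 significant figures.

498 yr

Box A: F(A→B) = (21.23 + 16.52) − 5.583 = 32.167 Gt C/yr.
Box B: F(B→C) = (32.167 + 5.362) − 15.32 = 22.209 Gt C/yr.
Box C: F(C→D) = (22.209 + 3.574) − 9.609 = 16.174 Gt C/yr.
Box D: F(D→E) = (16.174 + 1.966) − 6.923 = 11.217 Gt C/yr.
Box E throughput = its input = 11.217 Gt C/yr; τ = 5587 / 11.217 = 498.1 yr.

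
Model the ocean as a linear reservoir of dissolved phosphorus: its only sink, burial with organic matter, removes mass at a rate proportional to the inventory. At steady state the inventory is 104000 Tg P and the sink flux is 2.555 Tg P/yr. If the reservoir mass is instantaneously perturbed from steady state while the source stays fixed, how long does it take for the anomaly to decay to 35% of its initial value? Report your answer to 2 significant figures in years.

43000 yr

For a linear reservoir the anomaly decays as exp(−t/τ) with τ = M/F = 104000/2.555 = 40700 yr.
exp(−t/τ) = 0.35 ⇒ t = −τ ln(0.35) = 40700 × 1.050 = 42730 yr.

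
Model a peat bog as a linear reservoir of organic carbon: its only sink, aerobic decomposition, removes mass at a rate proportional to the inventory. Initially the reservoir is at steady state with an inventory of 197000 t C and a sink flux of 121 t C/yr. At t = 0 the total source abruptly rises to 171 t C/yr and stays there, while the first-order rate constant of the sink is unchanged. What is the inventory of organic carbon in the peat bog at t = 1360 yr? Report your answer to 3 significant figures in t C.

243000 t C

Residence time τ = M₀/F₀ = 1628 yr. The eventual steady state is M_∞ = M₀·(F₁/F₀) = 197000 × 171/121 = 278400 t C.
The anomaly ΔM(t) = M(t) − M_∞ decays as ΔM₀·e^(−t/τ) with ΔM₀ = 197000 − 278400 = −81400 t C.
At t = 1360 yr, e^(−t/τ) = e^(−0.8353) = 0.4337, so ΔM = −35310 t C and M = 278400 − 35310 = 243100 t C.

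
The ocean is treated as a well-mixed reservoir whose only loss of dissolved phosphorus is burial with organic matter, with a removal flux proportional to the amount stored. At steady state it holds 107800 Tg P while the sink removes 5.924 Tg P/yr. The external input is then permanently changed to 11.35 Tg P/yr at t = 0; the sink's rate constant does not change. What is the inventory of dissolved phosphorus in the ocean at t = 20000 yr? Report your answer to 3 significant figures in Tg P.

τ = M₀/F₀ = 107800/5.924 = 18200 yr; rate constant k = 1/τ.
New steady state M_∞ = F₁/k = F₁·τ = 11.35 × 18200 = 206540 Tg P.
M(t) = M_∞ + (M₀ − M_∞)·e^(−t/τ); t/τ = 20000/18200 = 1.099, so e^(−t/τ) = 0.3332.
M(t) = 206540 − 98740 × 0.3332 = 173640 Tg P.

174000 Tg P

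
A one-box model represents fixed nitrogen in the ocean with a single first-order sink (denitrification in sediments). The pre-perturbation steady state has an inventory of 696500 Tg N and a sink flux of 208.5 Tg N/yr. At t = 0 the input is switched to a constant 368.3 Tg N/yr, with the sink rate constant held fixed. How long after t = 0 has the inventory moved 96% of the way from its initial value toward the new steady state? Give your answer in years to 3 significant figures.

τ = M₀/F₀ = 696500/208.5 = 3341 yr.
The remaining gap fraction is e^(−t/τ); 96% covered ⇒ e^(−t/τ) = 0.0400.
t = −τ ln(0.0400) = 3341 × 3.219 = 10750 yr.

10800 yr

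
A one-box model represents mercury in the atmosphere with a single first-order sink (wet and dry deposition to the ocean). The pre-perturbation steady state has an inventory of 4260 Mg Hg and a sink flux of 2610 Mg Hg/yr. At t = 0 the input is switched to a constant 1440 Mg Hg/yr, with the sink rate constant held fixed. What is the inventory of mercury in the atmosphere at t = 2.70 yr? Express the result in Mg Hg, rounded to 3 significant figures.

2720 Mg Hg

The sink rate constant is k = F₀/M₀ = 2610/4260 = 0.6127 yr⁻¹.
Solving dM/dt = F₁ − kM with M(0) = M₀ gives M(t) = F₁/k + (M₀ − F₁/k)·e^(−kt).
F₁/k = 1440/0.6127 = 2350.3 Mg Hg; kt = 0.6127 × 2.70 = 1.654, e^(−kt) = 0.1912.
M(2.70) = 2350.3 + (4260 − 2350.3) × 0.1912 = 2350.3 + 365.2 = 2715.5 Mg Hg.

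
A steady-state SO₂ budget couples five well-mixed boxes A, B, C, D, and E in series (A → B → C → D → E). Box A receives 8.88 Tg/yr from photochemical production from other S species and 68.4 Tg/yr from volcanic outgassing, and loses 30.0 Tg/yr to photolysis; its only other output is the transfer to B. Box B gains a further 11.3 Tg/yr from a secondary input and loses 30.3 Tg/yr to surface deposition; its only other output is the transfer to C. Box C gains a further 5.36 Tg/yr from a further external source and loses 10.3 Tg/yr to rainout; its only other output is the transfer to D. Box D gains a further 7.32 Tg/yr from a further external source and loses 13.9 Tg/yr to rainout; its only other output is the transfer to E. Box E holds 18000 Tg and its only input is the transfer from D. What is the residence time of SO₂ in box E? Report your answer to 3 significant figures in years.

1070 yr

Box A: F(A→B) = (8.88 + 68.4) − 30.0 = 47.280 Tg/yr.
Box B: F(B→C) = (47.280 + 11.3) − 30.3 = 28.280 Tg/yr.
Box C: F(C→D) = (28.280 + 5.36) − 10.3 = 23.340 Tg/yr.
Box D: F(D→E) = (23.340 + 7.32) − 13.9 = 16.760 Tg/yr.
Box E throughput = its input = 16.760 Tg/yr; τ = 18000 / 16.760 = 1074 yr.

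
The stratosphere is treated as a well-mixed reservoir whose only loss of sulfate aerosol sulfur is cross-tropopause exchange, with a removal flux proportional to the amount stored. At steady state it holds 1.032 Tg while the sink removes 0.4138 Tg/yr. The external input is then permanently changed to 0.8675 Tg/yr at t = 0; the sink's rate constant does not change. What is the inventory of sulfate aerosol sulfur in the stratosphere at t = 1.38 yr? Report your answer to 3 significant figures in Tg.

1.51 Tg

Residence time τ = M₀/F₀ = 2.494 yr. The eventual steady state is M_∞ = M₀·(F₁/F₀) = 1.032 × 0.8675/0.4138 = 2.1635 Tg.
The anomaly ΔM(t) = M(t) − M_∞ decays as ΔM₀·e^(−t/τ) with ΔM₀ = 1.032 − 2.1635 = −1.132 Tg.
At t = 1.38 yr, e^(−t/τ) = e^(−0.5533) = 0.5750, so ΔM = −0.6506 Tg and M = 2.1635 − 0.6506 = 1.5129 Tg.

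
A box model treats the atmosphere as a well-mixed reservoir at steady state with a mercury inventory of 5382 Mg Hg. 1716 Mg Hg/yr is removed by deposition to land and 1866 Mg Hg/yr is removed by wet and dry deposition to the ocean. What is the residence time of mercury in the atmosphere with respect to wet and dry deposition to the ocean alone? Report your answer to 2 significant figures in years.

2.9 yr

Residence time with respect to a single sink: τ = M / F_sink.
τ = 5382 / 1866 = 2.884 yr.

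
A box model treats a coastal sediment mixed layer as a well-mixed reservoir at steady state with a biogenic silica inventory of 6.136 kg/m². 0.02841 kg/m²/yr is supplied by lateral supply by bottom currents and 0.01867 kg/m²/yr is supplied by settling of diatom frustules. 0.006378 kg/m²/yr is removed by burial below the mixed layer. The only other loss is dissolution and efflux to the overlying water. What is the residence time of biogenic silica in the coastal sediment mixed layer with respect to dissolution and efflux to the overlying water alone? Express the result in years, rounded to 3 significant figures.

At steady state ΣF_in = ΣF_out.
ΣF_in = 0.02841 + 0.01867 = 0.047080 kg/m²/yr.
Dissolution and efflux to the overlying water flux = ΣF_in − (0.006378) = 0.047080 − 0.006378 = 0.04070 kg/m²/yr.
τ = M / F = 6.136 / 0.04070 = 150.8 yr.

151 yr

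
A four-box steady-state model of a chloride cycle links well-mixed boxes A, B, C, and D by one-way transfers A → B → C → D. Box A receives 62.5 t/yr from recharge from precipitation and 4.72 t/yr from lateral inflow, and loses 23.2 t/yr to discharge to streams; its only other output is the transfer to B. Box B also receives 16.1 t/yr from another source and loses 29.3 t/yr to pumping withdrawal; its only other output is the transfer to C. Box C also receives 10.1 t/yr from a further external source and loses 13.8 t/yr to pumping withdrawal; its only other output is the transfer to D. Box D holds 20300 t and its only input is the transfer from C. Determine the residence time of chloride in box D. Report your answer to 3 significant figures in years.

Box A: F(A→B) = (62.5 + 4.72) − 23.2 = 44.020 t/yr.
Box B: F(B→C) = (44.020 + 16.1) − 29.3 = 30.820 t/yr.
Box C: F(C→D) = (30.820 + 10.1) − 13.8 = 27.120 t/yr.
Box D throughput = its input = 27.120 t/yr; τ = 20300 / 27.120 = 748.5 yr.

749 yr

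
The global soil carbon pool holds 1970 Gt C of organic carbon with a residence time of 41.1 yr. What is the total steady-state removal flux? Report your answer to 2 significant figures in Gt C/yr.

48 Gt C/yr

F = M / τ = 1970 / 41.1 = 47.93 Gt C/yr.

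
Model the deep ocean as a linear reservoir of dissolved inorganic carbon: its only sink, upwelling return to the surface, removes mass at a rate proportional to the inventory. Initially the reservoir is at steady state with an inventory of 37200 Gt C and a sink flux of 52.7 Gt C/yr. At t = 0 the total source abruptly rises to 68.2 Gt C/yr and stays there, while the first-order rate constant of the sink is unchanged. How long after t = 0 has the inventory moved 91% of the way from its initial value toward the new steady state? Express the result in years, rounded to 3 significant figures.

1700 yr

τ = M₀/F₀ = 37200/52.7 = 705.9 yr.
The remaining gap fraction is e^(−t/τ); 91% covered ⇒ e^(−t/τ) = 0.0900.
t = −τ ln(0.0900) = 705.9 × 2.408 = 1700 yr.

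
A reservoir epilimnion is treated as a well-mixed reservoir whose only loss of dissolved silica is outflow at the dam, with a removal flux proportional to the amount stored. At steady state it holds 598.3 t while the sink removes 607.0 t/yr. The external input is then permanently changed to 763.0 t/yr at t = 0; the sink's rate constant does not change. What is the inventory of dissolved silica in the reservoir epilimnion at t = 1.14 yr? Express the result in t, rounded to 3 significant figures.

Residence time τ = M₀/F₀ = 0.9857 yr. The eventual steady state is M_∞ = M₀·(F₁/F₀) = 598.3 × 763.0/607.0 = 752.06 t.
The anomaly ΔM(t) = M(t) − M_∞ decays as ΔM₀·e^(−t/τ) with ΔM₀ = 598.3 − 752.06 = −153.8 t.
At t = 1.14 yr, e^(−t/τ) = e^(−1.157) = 0.3146, so ΔM = −48.37 t and M = 752.06 − 48.37 = 703.70 t.

704 t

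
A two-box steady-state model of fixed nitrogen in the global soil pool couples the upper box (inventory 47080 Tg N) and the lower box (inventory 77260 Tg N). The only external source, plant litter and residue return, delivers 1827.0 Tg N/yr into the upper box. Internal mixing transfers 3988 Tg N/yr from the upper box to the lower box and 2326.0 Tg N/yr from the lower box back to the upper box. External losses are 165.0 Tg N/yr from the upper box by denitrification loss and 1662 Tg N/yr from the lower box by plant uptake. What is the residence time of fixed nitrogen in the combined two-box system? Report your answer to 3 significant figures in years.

Residence time in the combined system uses the total inventory and the total *external* removal — internal exchanges between the two boxes cancel.
M_total = 47080 + 77260 = 124340 Tg N.
ΣF_external_out = 165.0 + 1662 = 1827.0 Tg N/yr.
τ = M_total / ΣF_ext = 124340 / 1827.0 = 68.06 yr.

68.1 yr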